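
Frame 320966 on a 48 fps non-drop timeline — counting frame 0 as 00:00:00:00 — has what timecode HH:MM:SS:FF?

320966 ÷ 48 = 6686 full seconds, remainder 38 frames.
6686 s = 1 h 51 min 26 s.
Timecode: 01:51:26:38.

01:51:26:38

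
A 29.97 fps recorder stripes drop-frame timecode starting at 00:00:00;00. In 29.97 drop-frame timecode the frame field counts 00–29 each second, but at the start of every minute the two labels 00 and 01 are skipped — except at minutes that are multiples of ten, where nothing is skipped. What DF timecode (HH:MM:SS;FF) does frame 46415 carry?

Ten DF minutes hold 17982 frames, so frame 46415 lies in block 2 (frames 35964–53945) with 10451 frames into that block.
The block's first minute is 1800 frames and the rest 1798 each; 10451 frames reaches minute 5, so 2 × 18 + 5 × 2 = 46 labels have been skipped so far.
Adding those back, label number 46415 + 46 = 46461 at 30 labels/s is 1548 s + 21 f = 0 h 25 min 48 s frame 21, i.e. 00:25:48;21.

00:25:48;21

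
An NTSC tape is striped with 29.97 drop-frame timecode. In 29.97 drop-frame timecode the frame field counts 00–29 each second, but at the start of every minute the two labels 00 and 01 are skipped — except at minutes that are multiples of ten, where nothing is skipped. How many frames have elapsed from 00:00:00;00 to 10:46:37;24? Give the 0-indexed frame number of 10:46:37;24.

1162770

Complete 10-minute blocks: 64, each 17982 frames → 1150848.
Remaining 6 whole minutes in the current block: 1800 + 5 × 1798 = 10790 frames.
Within the current minute: 37 × 30 + 24 − 2 = 1132 (labels ;00/;01 skipped at this minute). Total = 1150848 + 10790 + 1132 = 1162770.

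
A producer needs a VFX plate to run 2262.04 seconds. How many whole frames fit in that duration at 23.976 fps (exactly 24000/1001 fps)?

54234 frames

Frames = 2262.04 × 24000/1001 = 4935360/91 ≈ 54234.7253.
Complete frames: 54234.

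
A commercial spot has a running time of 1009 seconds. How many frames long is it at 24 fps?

Frames = 1009 × 24 = 24216.

24216 frames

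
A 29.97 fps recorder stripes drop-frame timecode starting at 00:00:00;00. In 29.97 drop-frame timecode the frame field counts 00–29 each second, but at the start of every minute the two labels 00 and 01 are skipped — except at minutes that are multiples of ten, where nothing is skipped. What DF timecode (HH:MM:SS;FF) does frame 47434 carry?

Ten DF minutes hold 17982 frames, so frame 47434 lies in block 2 (frames 35964–53945) with 11470 frames into that block.
The block's first minute is 1800 frames and the rest 1798 each; 11470 frames reaches minute 6, so 2 × 18 + 6 × 2 = 48 labels have been skipped so far.
Adding those back, label number 47434 + 48 = 47482 at 30 labels/s is 1582 s + 22 f = 0 h 26 min 22 s frame 22, i.e. 00:26:22;22.

00:26:22;22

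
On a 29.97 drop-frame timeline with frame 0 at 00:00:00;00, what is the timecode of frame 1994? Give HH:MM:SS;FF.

00:01:06;16

Ten DF minutes hold 17982 frames, so frame 1994 lies in block 0 (frames 0–17981) with 1994 frames into that block.
The block's first minute is 1800 frames and the rest 1798 each; 1994 frames reaches minute 1, so 0 × 18 + 1 × 2 = 2 labels have been skipped so far.
Adding those back, label number 1994 + 2 = 1996 at 30 labels/s is 66 s + 16 f = 0 h 1 min 6 s frame 16, i.e. 00:01:06;16.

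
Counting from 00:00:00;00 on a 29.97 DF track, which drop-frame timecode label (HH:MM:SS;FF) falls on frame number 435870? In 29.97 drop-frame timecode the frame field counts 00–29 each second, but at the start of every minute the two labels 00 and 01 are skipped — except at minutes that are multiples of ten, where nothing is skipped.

04:02:23;16

Ten DF minutes hold 17982 frames, so frame 435870 lies in block 24 (frames 431568–449549) with 4302 frames into that block.
The block's first minute is 1800 frames and the rest 1798 each; 4302 frames reaches minute 2, so 24 × 18 + 2 × 2 = 436 labels have been skipped so far.
Adding those back, label number 435870 + 436 = 436306 at 30 labels/s is 14543 s + 16 f = 4 h 2 min 23 s frame 16, i.e. 04:02:23;16.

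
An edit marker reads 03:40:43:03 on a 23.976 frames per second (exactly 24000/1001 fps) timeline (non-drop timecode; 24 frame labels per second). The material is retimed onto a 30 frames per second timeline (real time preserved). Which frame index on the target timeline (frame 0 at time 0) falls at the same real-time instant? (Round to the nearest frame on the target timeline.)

Source frame index: (3×3600 + 40×60 + 43) × 24 + 3 = 317835.
Real time: 317835 / (24000/1001) = 21210189/1600 s.
Target frame: (21210189/1600) × (30) = 63630567/160 ≈ 397691.044 → 397691.

frame 397691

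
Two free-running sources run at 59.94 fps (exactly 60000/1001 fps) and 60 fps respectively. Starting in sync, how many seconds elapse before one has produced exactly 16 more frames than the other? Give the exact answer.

4004/15 seconds

The gap grows by |60 − 60000/1001| = 60/1001 frames per second.
Time for a 16-frame gap: 16 ÷ (60/1001) = 4004/15 s.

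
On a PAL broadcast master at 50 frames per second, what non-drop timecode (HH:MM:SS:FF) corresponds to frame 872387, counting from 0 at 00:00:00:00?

872387 ÷ 50 = 17447 full seconds, remainder 37 frames.
17447 s = 4 h 50 min 47 s.
Timecode: 04:50:47:37.

04:50:47:37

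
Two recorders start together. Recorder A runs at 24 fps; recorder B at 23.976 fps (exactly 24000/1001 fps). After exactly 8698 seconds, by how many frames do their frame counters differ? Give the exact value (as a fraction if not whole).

208752/1001 frames

A emits 24 × 8698 = 208752 frames; B emits 24000/1001 × 8698 = 208752000/1001.
Difference = 208752/1001 frames (≈ 208.5435); B is behind A.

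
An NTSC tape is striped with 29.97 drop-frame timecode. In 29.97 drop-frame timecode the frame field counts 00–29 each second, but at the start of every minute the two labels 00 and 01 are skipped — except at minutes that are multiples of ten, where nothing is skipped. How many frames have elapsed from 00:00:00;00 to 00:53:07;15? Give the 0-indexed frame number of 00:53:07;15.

95529

Complete 10-minute blocks: 5, each 17982 frames → 89910.
Remaining 3 whole minutes in the current block: 1800 + 2 × 1798 = 5396 frames.
Within the current minute: 7 × 30 + 15 − 2 = 223 (labels ;00/;01 skipped at this minute). Total = 89910 + 5396 + 223 = 95529.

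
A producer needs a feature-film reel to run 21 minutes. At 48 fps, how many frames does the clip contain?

60480 frames

21 min = 1260 s.
Frames = 1260 × 48 = 60480.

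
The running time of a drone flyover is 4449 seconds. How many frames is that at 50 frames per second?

222450 frames

Frames = 4449 × 50 = 222450.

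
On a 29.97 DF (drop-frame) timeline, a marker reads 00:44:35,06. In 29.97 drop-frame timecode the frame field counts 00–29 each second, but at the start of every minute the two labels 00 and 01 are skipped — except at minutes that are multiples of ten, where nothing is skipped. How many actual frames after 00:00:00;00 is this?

80176

Complete 10-minute blocks: 4, each 17982 frames → 71928.
Remaining 4 whole minutes in the current block: 1800 + 3 × 1798 = 7194 frames.
Within the current minute: 35 × 30 + 6 − 2 = 1054 (labels ;00/;01 skipped at this minute). Total = 71928 + 7194 + 1054 = 80176.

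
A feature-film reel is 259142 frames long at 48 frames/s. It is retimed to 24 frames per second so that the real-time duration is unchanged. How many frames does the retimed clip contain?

Target frames = source frames × (target rate / source rate) = 259142 × (24)/(48) = 259142 × 1/2 = 129571.

129571 frames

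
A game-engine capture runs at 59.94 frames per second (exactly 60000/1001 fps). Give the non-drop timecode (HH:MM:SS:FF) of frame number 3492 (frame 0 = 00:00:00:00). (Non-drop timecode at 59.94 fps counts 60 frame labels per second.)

3492 ÷ 60 = 58 full seconds, remainder 12 frames.
58 s = 0 h 0 min 58 s.
Timecode: 00:00:58:12.

00:00:58:12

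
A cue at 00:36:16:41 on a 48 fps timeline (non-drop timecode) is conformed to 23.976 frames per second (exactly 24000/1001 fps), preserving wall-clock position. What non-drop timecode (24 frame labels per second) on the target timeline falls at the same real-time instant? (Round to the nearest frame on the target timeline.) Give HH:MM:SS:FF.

00:36:14:16

Source frame index: (0×3600 + 36×60 + 16) × 48 + 41 = 104489.
Real time: 104489 / (48) = 104489/48 s.
Target frame: (104489/48) × (24000/1001) = 678500/13 ≈ 52192.308 → 52192.
At 24 labels/s: frame 52192 → 00:36:14:16.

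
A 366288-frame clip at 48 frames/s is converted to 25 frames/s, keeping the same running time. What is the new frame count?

Target frames = source frames × (target rate / source rate) = 366288 × (25)/(48) = 366288 × 25/48 = 190775.

190775 frames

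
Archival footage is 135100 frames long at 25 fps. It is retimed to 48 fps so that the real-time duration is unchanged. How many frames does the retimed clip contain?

Target frames = source frames × (target rate / source rate) = 135100 × (48)/(25) = 135100 × 48/25 = 259392.

259392 frames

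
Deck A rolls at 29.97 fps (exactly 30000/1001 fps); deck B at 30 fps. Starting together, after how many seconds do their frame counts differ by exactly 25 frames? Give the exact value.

The gap grows by |30 − 30000/1001| = 30/1001 frames per second.
Time for a 25-frame gap: 25 ÷ (30/1001) = 5005/6 s.

5005/6 seconds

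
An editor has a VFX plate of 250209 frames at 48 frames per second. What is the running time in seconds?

5212.6875 seconds

Running time = 250209 / (48) = 5212.6875 s.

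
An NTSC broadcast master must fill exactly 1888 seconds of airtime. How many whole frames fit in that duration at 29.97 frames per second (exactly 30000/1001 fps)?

Frames = 1888 × 30000/1001 = 56640000/1001 ≈ 56583.4166.
Complete frames: 56583.

56583 frames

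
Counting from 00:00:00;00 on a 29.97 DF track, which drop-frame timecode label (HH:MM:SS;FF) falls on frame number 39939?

Ten DF minutes hold 17982 frames, so frame 39939 lies in block 2 (frames 35964–53945) with 3975 frames into that block.
The block's first minute is 1800 frames and the rest 1798 each; 3975 frames reaches minute 2, so 2 × 18 + 2 × 2 = 40 labels have been skipped so far.
Adding those back, label number 39939 + 40 = 39979 at 30 labels/s is 1332 s + 19 f = 0 h 22 min 12 s frame 19, i.e. 00:22:12;19.

00:22:12;19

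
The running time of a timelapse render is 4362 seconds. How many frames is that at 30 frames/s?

130860 frames

Frames = 4362 × 30 = 130860.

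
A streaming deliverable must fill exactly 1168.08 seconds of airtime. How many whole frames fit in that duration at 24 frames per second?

28033 frames

Frames = 1168.08 × 24 = 700848/25 ≈ 28033.9200.
Complete frames: 28033.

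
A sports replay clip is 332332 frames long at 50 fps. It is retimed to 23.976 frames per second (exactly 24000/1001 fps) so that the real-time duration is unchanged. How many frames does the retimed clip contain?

Target frames = source frames × (target rate / source rate) = 332332 × (24000/1001)/(50) = 332332 × 480/1001 = 159360.

159360 frames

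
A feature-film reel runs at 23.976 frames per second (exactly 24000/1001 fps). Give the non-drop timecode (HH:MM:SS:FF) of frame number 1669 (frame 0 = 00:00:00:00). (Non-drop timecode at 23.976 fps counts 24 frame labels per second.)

1669 ÷ 24 = 69 full seconds, remainder 13 frames.
69 s = 0 h 1 min 9 s.
Timecode: 00:01:09:13.

00:01:09:13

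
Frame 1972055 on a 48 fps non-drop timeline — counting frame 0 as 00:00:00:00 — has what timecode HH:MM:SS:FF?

11:24:44:23

1972055 ÷ 48 = 41084 full seconds, remainder 23 frames.
41084 s = 11 h 24 min 44 s.
Timecode: 11:24:44:23.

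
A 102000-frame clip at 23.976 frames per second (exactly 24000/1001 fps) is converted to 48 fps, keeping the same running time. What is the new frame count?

204204 frames

Target frames = source frames × (target rate / source rate) = 102000 × (48)/(24000/1001) = 102000 × 1001/500 = 204204.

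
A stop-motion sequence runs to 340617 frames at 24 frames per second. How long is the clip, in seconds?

Running time = 340617 / (24) = 14192.375 s.

14192.375 seconds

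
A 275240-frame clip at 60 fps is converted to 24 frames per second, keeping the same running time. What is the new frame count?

110096 frames

Target frames = source frames × (target rate / source rate) = 275240 × (24)/(60) = 275240 × 2/5 = 110096.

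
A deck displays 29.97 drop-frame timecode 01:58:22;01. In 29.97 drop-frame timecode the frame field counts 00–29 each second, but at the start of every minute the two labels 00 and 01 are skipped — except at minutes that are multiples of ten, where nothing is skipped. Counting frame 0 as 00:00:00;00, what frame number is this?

212847

As if non-drop at 30 labels/s: (1 × 3600 + 58 × 60 + 22) × 30 + 1 = 213061.
Minute boundaries passed: 118; those not divisible by 10: 118 − 11 = 107; dropped labels = 2 × 107 = 214.
Actual frame index = 213061 − 214 = 212847.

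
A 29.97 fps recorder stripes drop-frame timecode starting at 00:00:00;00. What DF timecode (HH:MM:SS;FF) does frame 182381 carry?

01:41:25;13

Each 10-minute DF block holds 10 × 60 × 30 − 9 × 2 = 17982 frames. 182381 ÷ 17982 → 10 full blocks, remainder 2561.
Within the partial block the first minute is 1800 frames and each further minute 1798, so 1 further minute boundary passed. Total skipped labels = 18 × 10 + 2 × 1 = 182.
Non-drop label index = 182381 + 182 = 182563; at 30 labels/s that is 01:41:25:13, i.e. DF 01:41:25;13.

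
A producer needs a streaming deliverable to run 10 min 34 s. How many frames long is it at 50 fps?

10 min 34 s = 634 s.
Frames = 634 × 50 = 31700.

31700 frames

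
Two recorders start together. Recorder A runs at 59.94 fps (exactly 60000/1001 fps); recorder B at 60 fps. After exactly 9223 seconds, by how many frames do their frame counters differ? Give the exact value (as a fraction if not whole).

553380/1001 frames

A emits 60000/1001 × 9223 = 553380000/1001 frames; B emits 60 × 9223 = 553380.
Difference = 553380/1001 frames (≈ 552.8272); B is ahead of A.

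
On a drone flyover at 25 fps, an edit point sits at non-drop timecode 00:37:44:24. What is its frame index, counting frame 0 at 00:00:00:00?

56624

Total seconds to the label: (0 × 3600 + 37 × 60 + 44) = 2264.
Frame index = 2264 × 25 + 24 = 56624.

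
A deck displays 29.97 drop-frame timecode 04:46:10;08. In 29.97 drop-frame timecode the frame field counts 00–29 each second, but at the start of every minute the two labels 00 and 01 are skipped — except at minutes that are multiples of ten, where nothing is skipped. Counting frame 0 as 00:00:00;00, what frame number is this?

514592

Complete 10-minute blocks: 28, each 17982 frames → 503496.
Remaining 6 whole minutes in the current block: 1800 + 5 × 1798 = 10790 frames.
Within the current minute: 10 × 30 + 8 − 2 = 306 (labels ;00/;01 skipped at this minute). Total = 503496 + 10790 + 306 = 514592.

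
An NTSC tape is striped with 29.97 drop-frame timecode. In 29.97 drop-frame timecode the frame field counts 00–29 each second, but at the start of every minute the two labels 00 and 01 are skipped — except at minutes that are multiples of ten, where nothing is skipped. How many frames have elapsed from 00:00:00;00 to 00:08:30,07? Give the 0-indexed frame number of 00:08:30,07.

15291

As if non-drop at 30 labels/s: (0 × 3600 + 8 × 60 + 30) × 30 + 7 = 15307.
Minute boundaries passed: 8; those not divisible by 10: 8 − 0 = 8; dropped labels = 2 × 8 = 16.
Actual frame index = 15307 − 16 = 15291.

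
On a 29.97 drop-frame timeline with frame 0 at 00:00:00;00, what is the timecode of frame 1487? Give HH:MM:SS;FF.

Ten DF minutes hold 17982 frames, so frame 1487 lies in block 0 (frames 0–17981) with 1487 frames into that block.
The block's first minute is 1800 frames and the rest 1798 each; 1487 frames reaches minute 0, so 0 × 18 + 0 × 2 = 0 labels have been skipped so far.
Adding those back, label number 1487 + 0 = 1487 at 30 labels/s is 49 s + 17 f = 0 h 0 min 49 s frame 17, i.e. 00:00:49;17.

00:00:49;17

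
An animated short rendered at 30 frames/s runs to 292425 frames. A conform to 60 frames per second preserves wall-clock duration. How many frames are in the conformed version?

Frames at target rate = 292425 × (60) / (30) = 584850.

584850 frames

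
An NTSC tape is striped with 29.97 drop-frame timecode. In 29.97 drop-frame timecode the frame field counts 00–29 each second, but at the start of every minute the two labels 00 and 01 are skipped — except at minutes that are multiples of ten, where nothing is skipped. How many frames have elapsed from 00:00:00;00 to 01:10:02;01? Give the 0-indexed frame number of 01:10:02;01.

125935

As if non-drop at 30 labels/s: (1 × 3600 + 10 × 60 + 2) × 30 + 1 = 126061.
Minute boundaries passed: 70; those not divisible by 10: 70 − 7 = 63; dropped labels = 2 × 63 = 126.
Actual frame index = 126061 − 126 = 125935.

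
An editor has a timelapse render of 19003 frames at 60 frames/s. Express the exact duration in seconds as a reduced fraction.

19003/60 seconds

Running time = 19003 ÷ (60) = 19003 × 1/60 = 19003/60 s.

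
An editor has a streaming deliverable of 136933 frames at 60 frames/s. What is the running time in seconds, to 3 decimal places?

2282.217 seconds

Running time = 136933 × 1/60 = 136933/60 s ≈ 2282.217 s.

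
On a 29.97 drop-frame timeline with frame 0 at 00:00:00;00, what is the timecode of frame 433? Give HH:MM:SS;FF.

Ten DF minutes hold 17982 frames, so frame 433 lies in block 0 (frames 0–17981) with 433 frames into that block.
The block's first minute is 1800 frames and the rest 1798 each; 433 frames reaches minute 0, so 0 × 18 + 0 × 2 = 0 labels have been skipped so far.
Adding those back, label number 433 + 0 = 433 at 30 labels/s is 14 s + 13 f = 0 h 0 min 14 s frame 13, i.e. 00:00:14;13.

00:00:14;13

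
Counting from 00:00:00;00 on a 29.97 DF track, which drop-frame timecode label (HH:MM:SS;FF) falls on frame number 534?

Ten DF minutes hold 17982 frames, so frame 534 lies in block 0 (frames 0–17981) with 534 frames into that block.
The block's first minute is 1800 frames and the rest 1798 each; 534 frames reaches minute 0, so 0 × 18 + 0 × 2 = 0 labels have been skipped so far.
Adding those back, label number 534 + 0 = 534 at 30 labels/s is 17 s + 24 f = 0 h 0 min 17 s frame 24, i.e. 00:00:17;24.

00:00:17;24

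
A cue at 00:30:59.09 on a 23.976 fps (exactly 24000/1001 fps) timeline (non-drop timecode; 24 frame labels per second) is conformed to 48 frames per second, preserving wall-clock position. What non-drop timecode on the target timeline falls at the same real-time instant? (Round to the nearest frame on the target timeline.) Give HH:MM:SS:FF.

Source frame index: (0×3600 + 30×60 + 59) × 24 + 9 = 44625.
Real time: 44625 / (24000/1001) = 119119/64 s.
Target frame: (119119/64) × (48) = 357357/4 ≈ 89339.250 → 89339.
At 48 labels/s: frame 89339 → 00:31:01:11.

00:31:01:11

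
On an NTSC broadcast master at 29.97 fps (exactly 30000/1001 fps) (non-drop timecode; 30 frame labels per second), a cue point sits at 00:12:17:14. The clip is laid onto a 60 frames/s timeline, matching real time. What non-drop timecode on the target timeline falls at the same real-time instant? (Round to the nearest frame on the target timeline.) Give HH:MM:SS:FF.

00:12:18:12

Source frame index: (0×3600 + 12×60 + 17) × 30 + 14 = 22124.
Real time: 22124 / (30000/1001) = 5536531/7500 s.
Target frame: (5536531/7500) × (60) = 5536531/125 ≈ 44292.248 → 44292.
At 60 labels/s: frame 44292 → 00:12:18:12.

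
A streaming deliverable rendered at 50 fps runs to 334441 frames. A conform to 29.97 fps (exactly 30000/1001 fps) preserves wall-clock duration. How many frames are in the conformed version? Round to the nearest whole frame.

Frames at target rate = 334441 × (30000/1001) / (50) = 200664600/1001 ≈ 200464.136.
Nearest whole frame: 200464.

200464 frames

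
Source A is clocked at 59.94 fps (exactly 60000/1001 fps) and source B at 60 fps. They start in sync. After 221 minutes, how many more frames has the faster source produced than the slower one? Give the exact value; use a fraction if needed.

61200/77 frames

221 min = 13260 s.
A emits 60000/1001 × 13260 = 61200000/77 frames; B emits 60 × 13260 = 795600.
Difference = 61200/77 frames (≈ 794.8052); B is ahead of A.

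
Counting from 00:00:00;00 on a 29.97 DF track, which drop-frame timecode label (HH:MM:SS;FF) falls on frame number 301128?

02:47:27;20

Ten DF minutes hold 17982 frames, so frame 301128 lies in block 16 (frames 287712–305693) with 13416 frames into that block.
The block's first minute is 1800 frames and the rest 1798 each; 13416 frames reaches minute 7, so 16 × 18 + 7 × 2 = 302 labels have been skipped so far.
Adding those back, label number 301128 + 302 = 301430 at 30 labels/s is 10047 s + 20 f = 2 h 47 min 27 s frame 20, i.e. 02:47:27;20.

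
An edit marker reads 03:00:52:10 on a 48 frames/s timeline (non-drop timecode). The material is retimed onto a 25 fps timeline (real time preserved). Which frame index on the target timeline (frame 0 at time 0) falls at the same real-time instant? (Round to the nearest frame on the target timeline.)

Source frame index: (3×3600 + 0×60 + 52) × 48 + 10 = 520906.
Real time: 520906 / (48) = 260453/24 s.
Target frame: (260453/24) × (25) = 6511325/24 ≈ 271305.208 → 271305.

frame 271305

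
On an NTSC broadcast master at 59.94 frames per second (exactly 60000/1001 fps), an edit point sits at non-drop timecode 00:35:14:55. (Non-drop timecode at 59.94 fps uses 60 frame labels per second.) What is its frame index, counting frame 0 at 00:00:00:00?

Total seconds to the label: (0 × 3600 + 35 × 60 + 14) = 2114.
Frame index = 2114 × 60 + 55 = 126895.

126895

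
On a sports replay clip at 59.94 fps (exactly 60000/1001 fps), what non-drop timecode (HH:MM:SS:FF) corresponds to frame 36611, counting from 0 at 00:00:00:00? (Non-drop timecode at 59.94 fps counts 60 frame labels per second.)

00:10:10:11

36611 ÷ 60 = 610 full seconds, remainder 11 frames.
610 s = 0 h 10 min 10 s.
Timecode: 00:10:10:11.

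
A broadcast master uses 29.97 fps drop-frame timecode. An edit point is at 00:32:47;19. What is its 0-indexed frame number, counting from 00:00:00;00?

As if non-drop at 30 labels/s: (0 × 3600 + 32 × 60 + 47) × 30 + 19 = 59029.
Minute boundaries passed: 32; those not divisible by 10: 32 − 3 = 29; dropped labels = 2 × 29 = 58.
Actual frame index = 59029 − 58 = 58971.

58971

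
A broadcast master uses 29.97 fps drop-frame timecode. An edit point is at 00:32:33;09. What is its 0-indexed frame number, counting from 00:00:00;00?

As if non-drop at 30 labels/s: (0 × 3600 + 32 × 60 + 33) × 30 + 9 = 58599.
Minute boundaries passed: 32; those not divisible by 10: 32 − 3 = 29; dropped labels = 2 × 29 = 58.
Actual frame index = 58599 − 58 = 58541.

58541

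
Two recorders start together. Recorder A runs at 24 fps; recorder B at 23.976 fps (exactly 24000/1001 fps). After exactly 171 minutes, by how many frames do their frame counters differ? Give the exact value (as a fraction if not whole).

246240/1001 frames

171 min = 10260 s.
A emits 24 × 10260 = 246240 frames; B emits 24000/1001 × 10260 = 246240000/1001.
Difference = 246240/1001 frames (≈ 245.9940); B is behind A.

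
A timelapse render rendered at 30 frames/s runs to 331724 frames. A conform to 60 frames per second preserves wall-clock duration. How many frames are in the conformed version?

663448 frames

Target frames = source frames × (target rate / source rate) = 331724 × (60)/(30) = 331724 × 2 = 663448.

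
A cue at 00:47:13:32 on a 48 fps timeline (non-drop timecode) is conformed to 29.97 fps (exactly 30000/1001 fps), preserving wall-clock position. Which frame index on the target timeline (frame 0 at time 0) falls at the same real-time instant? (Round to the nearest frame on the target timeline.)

Source frame index: (0×3600 + 47×60 + 13) × 48 + 32 = 136016.
Real time: 136016 / (48) = 8501/3 s.
Target frame: (8501/3) × (30000/1001) = 85010000/1001 ≈ 84925.075 → 84925.

frame 84925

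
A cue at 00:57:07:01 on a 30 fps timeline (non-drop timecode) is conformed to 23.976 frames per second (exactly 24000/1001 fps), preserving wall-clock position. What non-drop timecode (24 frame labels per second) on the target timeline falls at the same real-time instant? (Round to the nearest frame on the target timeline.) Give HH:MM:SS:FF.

Source frame index: (0×3600 + 57×60 + 7) × 30 + 1 = 102811.
Real time: 102811 / (30) = 102811/30 s.
Target frame: (102811/30) × (24000/1001) = 82248800/1001 ≈ 82166.633 → 82167.
At 24 labels/s: frame 82167 → 00:57:03:15.

00:57:03:15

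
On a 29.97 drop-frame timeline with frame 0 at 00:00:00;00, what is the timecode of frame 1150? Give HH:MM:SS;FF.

00:00:38;10

Ten DF minutes hold 17982 frames, so frame 1150 lies in block 0 (frames 0–17981) with 1150 frames into that block.
The block's first minute is 1800 frames and the rest 1798 each; 1150 frames reaches minute 0, so 0 × 18 + 0 × 2 = 0 labels have been skipped so far.
Adding those back, label number 1150 + 0 = 1150 at 30 labels/s is 38 s + 10 f = 0 h 0 min 38 s frame 10, i.e. 00:00:38;10.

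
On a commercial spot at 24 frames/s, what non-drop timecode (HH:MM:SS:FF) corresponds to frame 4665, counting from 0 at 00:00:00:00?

4665 ÷ 24 = 194 full seconds, remainder 9 frames.
194 s = 0 h 3 min 14 s.
Timecode: 00:03:14:09.

00:03:14:09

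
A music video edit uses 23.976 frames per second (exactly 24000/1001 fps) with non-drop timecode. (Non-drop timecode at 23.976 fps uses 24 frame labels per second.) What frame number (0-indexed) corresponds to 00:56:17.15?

frame 81063

Total seconds to the label: (0 × 3600 + 56 × 60 + 17) = 3377.
Frame index = 3377 × 24 + 15 = 81063.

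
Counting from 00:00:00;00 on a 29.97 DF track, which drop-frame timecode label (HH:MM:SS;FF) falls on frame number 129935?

01:12:15;15

Each 10-minute DF block holds 10 × 60 × 30 − 9 × 2 = 17982 frames. 129935 ÷ 17982 → 7 full blocks, remainder 4061.
Within the partial block the first minute is 1800 frames and each further minute 1798, so 2 further minute boundaries passed. Total skipped labels = 18 × 7 + 2 × 2 = 130.
Non-drop label index = 129935 + 130 = 130065; at 30 labels/s that is 01:12:15:15, i.e. DF 01:12:15;15.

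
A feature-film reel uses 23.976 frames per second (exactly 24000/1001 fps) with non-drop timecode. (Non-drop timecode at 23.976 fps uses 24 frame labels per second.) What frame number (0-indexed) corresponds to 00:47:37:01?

Total seconds to the label: (0 × 3600 + 47 × 60 + 37) = 2857.
Frame index = 2857 × 24 + 1 = 68569.

frame 68569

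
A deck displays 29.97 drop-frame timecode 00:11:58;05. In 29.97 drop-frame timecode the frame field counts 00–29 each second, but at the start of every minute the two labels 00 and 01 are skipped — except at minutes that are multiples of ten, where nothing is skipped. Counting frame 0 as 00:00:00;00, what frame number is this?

As if non-drop at 30 labels/s: (0 × 3600 + 11 × 60 + 58) × 30 + 5 = 21545.
Minute boundaries passed: 11; those not divisible by 10: 11 − 1 = 10; dropped labels = 2 × 10 = 20.
Actual frame index = 21545 − 20 = 21525.

21525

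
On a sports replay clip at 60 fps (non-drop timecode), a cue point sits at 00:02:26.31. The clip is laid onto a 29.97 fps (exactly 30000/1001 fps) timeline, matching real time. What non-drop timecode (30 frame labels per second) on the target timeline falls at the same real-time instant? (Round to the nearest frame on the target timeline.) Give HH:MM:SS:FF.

Source frame index: (0×3600 + 2×60 + 26) × 60 + 31 = 8791.
Real time: 8791 / (60) = 8791/60 s.
Target frame: (8791/60) × (30000/1001) = 4395500/1001 ≈ 4391.109 → 4391.
At 30 labels/s: frame 4391 → 00:02:26:11.

00:02:26:11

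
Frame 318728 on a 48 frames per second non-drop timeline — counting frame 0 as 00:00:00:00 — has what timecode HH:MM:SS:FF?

01:50:40:08

318728 ÷ 48 = 6640 full seconds, remainder 8 frames.
6640 s = 1 h 50 min 40 s.
Timecode: 01:50:40:08.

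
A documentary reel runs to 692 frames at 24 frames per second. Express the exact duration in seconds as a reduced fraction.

173/6 seconds

Running time = 692 ÷ (24) = 692 × 1/24 = 173/6 s.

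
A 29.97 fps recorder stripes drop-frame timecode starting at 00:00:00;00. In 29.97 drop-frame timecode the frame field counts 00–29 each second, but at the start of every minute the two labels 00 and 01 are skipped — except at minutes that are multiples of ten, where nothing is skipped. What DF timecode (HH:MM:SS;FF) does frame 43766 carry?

Ten DF minutes hold 17982 frames, so frame 43766 lies in block 2 (frames 35964–53945) with 7802 frames into that block.
The block's first minute is 1800 frames and the rest 1798 each; 7802 frames reaches minute 4, so 2 × 18 + 4 × 2 = 44 labels have been skipped so far.
Adding those back, label number 43766 + 44 = 43810 at 30 labels/s is 1460 s + 10 f = 0 h 24 min 20 s frame 10, i.e. 00:24:20;10.

00:24:20;10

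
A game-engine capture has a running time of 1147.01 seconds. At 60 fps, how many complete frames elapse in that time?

Frames = 1147.01 × 60 = 344103/5 ≈ 68820.6000.
Complete frames: 68820.

68820 frames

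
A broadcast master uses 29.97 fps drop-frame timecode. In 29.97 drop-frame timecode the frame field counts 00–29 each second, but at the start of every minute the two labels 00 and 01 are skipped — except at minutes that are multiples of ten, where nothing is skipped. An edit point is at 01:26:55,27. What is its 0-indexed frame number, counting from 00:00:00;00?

156321

As if non-drop at 30 labels/s: (1 × 3600 + 26 × 60 + 55) × 30 + 27 = 156477.
Minute boundaries passed: 86; those not divisible by 10: 86 − 8 = 78; dropped labels = 2 × 78 = 156.
Actual frame index = 156477 − 156 = 156321.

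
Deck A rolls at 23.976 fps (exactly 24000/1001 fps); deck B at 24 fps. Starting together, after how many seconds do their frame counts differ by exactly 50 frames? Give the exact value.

The gap grows by |24 − 24000/1001| = 24/1001 frames per second.
Time for a 50-frame gap: 50 ÷ (24/1001) = 25025/12 s.

25025/12 seconds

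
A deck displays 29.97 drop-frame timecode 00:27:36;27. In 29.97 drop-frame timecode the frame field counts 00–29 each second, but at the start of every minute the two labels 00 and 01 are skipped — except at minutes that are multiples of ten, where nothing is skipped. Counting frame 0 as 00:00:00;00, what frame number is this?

Complete 10-minute blocks: 2, each 17982 frames → 35964.
Remaining 7 whole minutes in the current block: 1800 + 6 × 1798 = 12588 frames.
Within the current minute: 36 × 30 + 27 − 2 = 1105 (labels ;00/;01 skipped at this minute). Total = 35964 + 12588 + 1105 = 49657.

49657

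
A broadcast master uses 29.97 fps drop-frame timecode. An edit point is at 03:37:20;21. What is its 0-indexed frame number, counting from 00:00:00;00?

390829

Complete 10-minute blocks: 21, each 17982 frames → 377622.
Remaining 7 whole minutes in the current block: 1800 + 6 × 1798 = 12588 frames.
Within the current minute: 20 × 30 + 21 − 2 = 619 (labels ;00/;01 skipped at this minute). Total = 377622 + 12588 + 619 = 390829.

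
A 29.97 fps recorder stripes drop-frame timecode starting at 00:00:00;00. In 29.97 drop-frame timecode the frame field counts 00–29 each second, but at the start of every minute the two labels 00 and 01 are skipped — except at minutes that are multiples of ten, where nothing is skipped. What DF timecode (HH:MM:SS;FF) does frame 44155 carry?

00:24:33;09

Ten DF minutes hold 17982 frames, so frame 44155 lies in block 2 (frames 35964–53945) with 8191 frames into that block.
The block's first minute is 1800 frames and the rest 1798 each; 8191 frames reaches minute 4, so 2 × 18 + 4 × 2 = 44 labels have been skipped so far.
Adding those back, label number 44155 + 44 = 44199 at 30 labels/s is 1473 s + 9 f = 0 h 24 min 33 s frame 9, i.e. 00:24:33;09.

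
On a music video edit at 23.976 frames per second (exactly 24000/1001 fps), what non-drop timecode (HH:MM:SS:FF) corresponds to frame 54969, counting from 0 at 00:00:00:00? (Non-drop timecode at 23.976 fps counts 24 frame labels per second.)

00:38:10:09

54969 ÷ 24 = 2290 full seconds, remainder 9 frames.
2290 s = 0 h 38 min 10 s.
Timecode: 00:38:10:09.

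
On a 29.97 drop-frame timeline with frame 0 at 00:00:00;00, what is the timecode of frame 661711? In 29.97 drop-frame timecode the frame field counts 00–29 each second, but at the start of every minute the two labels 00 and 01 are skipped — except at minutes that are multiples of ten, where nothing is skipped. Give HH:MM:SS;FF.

Each 10-minute DF block holds 10 × 60 × 30 − 9 × 2 = 17982 frames. 661711 ÷ 17982 → 36 full blocks, remainder 14359.
Within the partial block the first minute is 1800 frames and each further minute 1798, so 7 further minute boundaries passed. Total skipped labels = 18 × 36 + 2 × 7 = 662.
Non-drop label index = 661711 + 662 = 662373; at 30 labels/s that is 06:07:59:03, i.e. DF 06:07:59;03.

06:07:59;03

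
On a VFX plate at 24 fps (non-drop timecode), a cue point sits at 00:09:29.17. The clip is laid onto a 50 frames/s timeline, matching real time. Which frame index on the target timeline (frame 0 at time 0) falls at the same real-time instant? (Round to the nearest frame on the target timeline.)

Source frame index: (0×3600 + 9×60 + 29) × 24 + 17 = 13673.
Real time: 13673 / (24) = 13673/24 s.
Target frame: (13673/24) × (50) = 341825/12 ≈ 28485.417 → 28485.

frame 28485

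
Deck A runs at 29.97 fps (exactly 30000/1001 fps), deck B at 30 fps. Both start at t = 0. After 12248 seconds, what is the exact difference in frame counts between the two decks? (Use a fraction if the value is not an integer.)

A emits 30000/1001 × 12248 = 367440000/1001 frames; B emits 30 × 12248 = 367440.
Difference = 367440/1001 frames (≈ 367.0729); B is ahead of A.

367440/1001 frames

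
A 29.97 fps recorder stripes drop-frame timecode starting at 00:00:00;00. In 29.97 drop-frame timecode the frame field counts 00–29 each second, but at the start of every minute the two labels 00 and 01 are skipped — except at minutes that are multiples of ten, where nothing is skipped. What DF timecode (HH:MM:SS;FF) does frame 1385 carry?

00:00:46;05

Ten DF minutes hold 17982 frames, so frame 1385 lies in block 0 (frames 0–17981) with 1385 frames into that block.
The block's first minute is 1800 frames and the rest 1798 each; 1385 frames reaches minute 0, so 0 × 18 + 0 × 2 = 0 labels have been skipped so far.
Adding those back, label number 1385 + 0 = 1385 at 30 labels/s is 46 s + 5 f = 0 h 0 min 46 s frame 5, i.e. 00:00:46;05.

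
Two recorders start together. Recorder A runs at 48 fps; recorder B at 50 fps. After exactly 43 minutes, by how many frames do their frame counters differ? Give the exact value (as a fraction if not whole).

43 min = 2580 s.
A emits 48 × 2580 = 123840 frames; B emits 50 × 2580 = 129000.
Difference = 5160 frames; B is ahead of A.

5160 frames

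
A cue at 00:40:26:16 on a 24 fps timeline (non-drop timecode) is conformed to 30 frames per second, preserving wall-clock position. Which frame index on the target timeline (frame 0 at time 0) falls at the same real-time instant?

frame 72800

Source frame index: (0×3600 + 40×60 + 26) × 24 + 16 = 58240.
Real time: 58240 / (24) = 7280/3 s.
Target frame: (7280/3) × (30) = 72800.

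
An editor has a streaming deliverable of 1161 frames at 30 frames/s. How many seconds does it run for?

Running time = 1161 / (30) = 38.7 s.

38.7 seconds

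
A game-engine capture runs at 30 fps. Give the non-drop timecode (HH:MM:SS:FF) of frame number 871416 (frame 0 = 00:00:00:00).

08:04:07:06

871416 ÷ 30 = 29047 full seconds, remainder 6 frames.
29047 s = 8 h 4 min 7 s.
Timecode: 08:04:07:06.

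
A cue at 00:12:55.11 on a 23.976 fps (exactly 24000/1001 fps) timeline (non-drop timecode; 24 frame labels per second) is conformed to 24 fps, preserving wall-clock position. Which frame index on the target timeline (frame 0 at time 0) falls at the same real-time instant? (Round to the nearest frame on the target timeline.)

Source frame index: (0×3600 + 12×60 + 55) × 24 + 11 = 18611.
Real time: 18611 / (24000/1001) = 18629611/24000 s.
Target frame: (18629611/24000) × (24) = 18629611/1000 ≈ 18629.611 → 18630.

frame 18630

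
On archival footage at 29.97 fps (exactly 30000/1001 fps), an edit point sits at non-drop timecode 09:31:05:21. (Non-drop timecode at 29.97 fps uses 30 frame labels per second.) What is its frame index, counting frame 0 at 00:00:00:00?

1027971

Total seconds to the label: (9 × 3600 + 31 × 60 + 5) = 34265.
Frame index = 34265 × 30 + 21 = 1027971.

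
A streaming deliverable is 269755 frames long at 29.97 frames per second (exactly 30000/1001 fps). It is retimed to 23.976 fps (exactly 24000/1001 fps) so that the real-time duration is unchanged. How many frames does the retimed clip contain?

Target frames = source frames × (target rate / source rate) = 269755 × (24000/1001)/(30000/1001) = 269755 × 4/5 = 215804.

215804 frames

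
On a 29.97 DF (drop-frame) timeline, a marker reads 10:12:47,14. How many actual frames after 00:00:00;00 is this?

1101922

As if non-drop at 30 labels/s: (10 × 3600 + 12 × 60 + 47) × 30 + 14 = 1103024.
Minute boundaries passed: 612; those not divisible by 10: 612 − 61 = 551; dropped labels = 2 × 551 = 1102.
Actual frame index = 1103024 − 1102 = 1101922.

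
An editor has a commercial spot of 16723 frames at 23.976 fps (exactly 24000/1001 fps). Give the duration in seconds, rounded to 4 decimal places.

697.4885 seconds

Running time = 16723 × 1001/24000 = 16739723/24000 s ≈ 697.4885 s.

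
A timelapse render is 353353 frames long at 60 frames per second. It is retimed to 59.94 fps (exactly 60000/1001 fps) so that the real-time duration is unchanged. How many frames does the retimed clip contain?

353000 frames

Target frames = source frames × (target rate / source rate) = 353353 × (60000/1001)/(60) = 353353 × 1000/1001 = 353000.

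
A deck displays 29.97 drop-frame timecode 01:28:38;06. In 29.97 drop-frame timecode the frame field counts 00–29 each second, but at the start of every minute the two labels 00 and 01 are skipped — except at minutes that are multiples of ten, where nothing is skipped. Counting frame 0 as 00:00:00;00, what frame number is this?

159386

As if non-drop at 30 labels/s: (1 × 3600 + 28 × 60 + 38) × 30 + 6 = 159546.
Minute boundaries passed: 88; those not divisible by 10: 88 − 8 = 80; dropped labels = 2 × 80 = 160.
Actual frame index = 159546 − 160 = 159386.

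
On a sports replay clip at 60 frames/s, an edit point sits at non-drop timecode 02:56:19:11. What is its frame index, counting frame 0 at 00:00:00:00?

frame 634751

Total seconds to the label: (2 × 3600 + 56 × 60 + 19) = 10579.
Frame index = 10579 × 60 + 11 = 634751.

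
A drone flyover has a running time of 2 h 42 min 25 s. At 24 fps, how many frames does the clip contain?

233880 frames

2 h 42 min 25 s = 9745 s.
Frames = 9745 × 24 = 233880.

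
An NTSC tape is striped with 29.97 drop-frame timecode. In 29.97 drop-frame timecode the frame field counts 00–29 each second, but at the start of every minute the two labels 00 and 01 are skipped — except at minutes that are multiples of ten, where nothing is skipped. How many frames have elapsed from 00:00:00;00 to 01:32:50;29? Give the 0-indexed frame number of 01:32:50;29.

Complete 10-minute blocks: 9, each 17982 frames → 161838.
Remaining 2 whole minutes in the current block: 1800 + 1 × 1798 = 3598 frames.
Within the current minute: 50 × 30 + 29 − 2 = 1527 (labels ;00/;01 skipped at this minute). Total = 161838 + 3598 + 1527 = 166963.

166963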